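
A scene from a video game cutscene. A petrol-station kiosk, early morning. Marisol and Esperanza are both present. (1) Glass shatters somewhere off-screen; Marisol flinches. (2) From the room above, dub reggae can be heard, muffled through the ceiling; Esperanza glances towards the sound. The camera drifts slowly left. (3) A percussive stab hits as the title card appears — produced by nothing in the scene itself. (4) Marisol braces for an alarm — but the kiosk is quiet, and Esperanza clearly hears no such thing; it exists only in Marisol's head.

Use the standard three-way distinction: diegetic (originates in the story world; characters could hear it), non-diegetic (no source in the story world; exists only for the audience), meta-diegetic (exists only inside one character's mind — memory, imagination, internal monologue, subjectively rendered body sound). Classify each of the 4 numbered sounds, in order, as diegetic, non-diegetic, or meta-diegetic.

(1) the sound comes from glass physically present in the location → diegetic.
Sound (2): it's coming from the room above — a location within the story world — and Esperanza reacts, so diegetic.
Sound (3): an editorial stinger — it belongs to the cut, not the story world, so non-diegetic.
Sound (4): subjective to Marisol: the kiosk is silent and Esperanza hears nothing, so meta-diegetic.

diegetic, diegetic, non-diegetic, meta-diegetic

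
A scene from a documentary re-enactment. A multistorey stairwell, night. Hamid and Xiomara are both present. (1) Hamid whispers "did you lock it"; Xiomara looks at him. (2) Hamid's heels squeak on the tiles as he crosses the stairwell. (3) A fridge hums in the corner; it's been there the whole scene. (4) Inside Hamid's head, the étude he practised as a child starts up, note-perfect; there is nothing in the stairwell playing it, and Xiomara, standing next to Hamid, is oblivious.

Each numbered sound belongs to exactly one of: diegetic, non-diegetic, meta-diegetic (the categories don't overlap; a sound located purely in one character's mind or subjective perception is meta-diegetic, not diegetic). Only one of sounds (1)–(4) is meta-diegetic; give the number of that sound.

Sound (1): on-screen dialogue — Hamid speaks and Xiomara is there to hear, so diegetic.
Sound (2): Hamid's footsteps are produced in the story world, so diegetic.
Sound (3): it's the actual ambient sound of the location, so diegetic.
(4) the music is a memory playing inside Hamid's mind alone; no real-world source, Xiomara can't hear it → meta-diegetic.
Only (4) is meta-diegetic.

4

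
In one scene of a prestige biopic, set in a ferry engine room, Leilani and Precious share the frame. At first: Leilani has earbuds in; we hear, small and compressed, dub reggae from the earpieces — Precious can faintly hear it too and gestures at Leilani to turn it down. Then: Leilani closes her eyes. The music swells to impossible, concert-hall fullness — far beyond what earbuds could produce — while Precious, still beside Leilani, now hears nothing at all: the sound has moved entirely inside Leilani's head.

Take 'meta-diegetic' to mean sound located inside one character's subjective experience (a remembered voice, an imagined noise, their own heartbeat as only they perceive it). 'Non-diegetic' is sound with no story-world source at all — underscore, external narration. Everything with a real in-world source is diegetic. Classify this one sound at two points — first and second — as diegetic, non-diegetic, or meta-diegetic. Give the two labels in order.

diegetic, meta-diegetic

First: the earbuds are a physical source both characters can hear → diegetic.
Second: the music now exists only as Leilani's subjective experience; Precious can no longer hear it → meta-diegetic.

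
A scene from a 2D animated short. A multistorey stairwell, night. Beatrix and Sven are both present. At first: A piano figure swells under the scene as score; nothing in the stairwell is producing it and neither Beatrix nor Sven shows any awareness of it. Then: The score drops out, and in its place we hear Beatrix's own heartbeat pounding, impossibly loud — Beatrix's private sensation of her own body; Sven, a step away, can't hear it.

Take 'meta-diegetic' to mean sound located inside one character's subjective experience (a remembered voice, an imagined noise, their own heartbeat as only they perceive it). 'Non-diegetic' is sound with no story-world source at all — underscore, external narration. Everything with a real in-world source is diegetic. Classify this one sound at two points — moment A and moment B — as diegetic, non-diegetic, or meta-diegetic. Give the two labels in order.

Moment A: underscore with no in-world source, inaudible to the characters → non-diegetic.
Moment B: the body sound is Beatrix's subjective perception alone — Sven can't hear it → meta-diegetic.

non-diegetic, meta-diegetic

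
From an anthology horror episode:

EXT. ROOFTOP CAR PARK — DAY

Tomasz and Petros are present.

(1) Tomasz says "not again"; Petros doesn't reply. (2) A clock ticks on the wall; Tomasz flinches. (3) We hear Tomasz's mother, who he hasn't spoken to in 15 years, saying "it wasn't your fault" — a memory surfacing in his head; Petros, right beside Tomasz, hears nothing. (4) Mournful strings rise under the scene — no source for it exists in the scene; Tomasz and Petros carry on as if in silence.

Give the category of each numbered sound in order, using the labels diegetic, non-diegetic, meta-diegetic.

diegetic, diegetic, meta-diegetic, non-diegetic

Sound (1): Tomasz is a character speaking aloud in the scene, so diegetic.
(2) a clock is a real object/event in the scene's world → diegetic.
(3) is meta-diegetic: a remembered line, private to Tomasz — not present in the room, not audible to Petros.
(4) is non-diegetic: it has no source in the story world and no character can hear it — it's underscore.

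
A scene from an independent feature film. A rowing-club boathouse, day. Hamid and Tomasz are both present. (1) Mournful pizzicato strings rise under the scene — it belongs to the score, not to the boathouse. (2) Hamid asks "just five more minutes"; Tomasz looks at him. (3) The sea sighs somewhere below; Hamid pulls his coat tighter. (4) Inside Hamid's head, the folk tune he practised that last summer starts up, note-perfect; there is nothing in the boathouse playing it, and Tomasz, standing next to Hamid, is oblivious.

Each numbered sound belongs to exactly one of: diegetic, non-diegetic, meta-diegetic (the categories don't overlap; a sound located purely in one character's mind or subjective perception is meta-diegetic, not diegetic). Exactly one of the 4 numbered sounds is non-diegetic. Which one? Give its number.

1

(1) is non-diegetic: score with no on-screen or off-screen source; it exists for the audience alone.
(2) is diegetic: on-screen dialogue — Hamid speaks and Tomasz is there to hear.
(3) ambient/room sound belonging to the story's physical space → diegetic.
(4) is meta-diegetic: it lives in Hamid's subjectivity, not in the boathouse.
Only (1) is non-diegetic.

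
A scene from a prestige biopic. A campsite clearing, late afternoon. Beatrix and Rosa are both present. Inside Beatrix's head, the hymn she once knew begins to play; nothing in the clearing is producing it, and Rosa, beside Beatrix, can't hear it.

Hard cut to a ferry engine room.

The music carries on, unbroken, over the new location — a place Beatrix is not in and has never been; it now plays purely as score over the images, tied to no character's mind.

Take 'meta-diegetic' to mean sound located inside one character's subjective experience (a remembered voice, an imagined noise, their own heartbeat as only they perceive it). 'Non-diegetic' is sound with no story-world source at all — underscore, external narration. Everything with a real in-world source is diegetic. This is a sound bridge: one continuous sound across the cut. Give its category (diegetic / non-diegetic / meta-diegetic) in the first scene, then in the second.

Scene one: the music exists only inside Beatrix's mind; Rosa can't hear it → meta-diegetic.
Scene two: it's detached from Beatrix entirely and plays over unrelated images with no in-world source — conventional underscore → non-diegetic.

meta-diegetic, non-diegetic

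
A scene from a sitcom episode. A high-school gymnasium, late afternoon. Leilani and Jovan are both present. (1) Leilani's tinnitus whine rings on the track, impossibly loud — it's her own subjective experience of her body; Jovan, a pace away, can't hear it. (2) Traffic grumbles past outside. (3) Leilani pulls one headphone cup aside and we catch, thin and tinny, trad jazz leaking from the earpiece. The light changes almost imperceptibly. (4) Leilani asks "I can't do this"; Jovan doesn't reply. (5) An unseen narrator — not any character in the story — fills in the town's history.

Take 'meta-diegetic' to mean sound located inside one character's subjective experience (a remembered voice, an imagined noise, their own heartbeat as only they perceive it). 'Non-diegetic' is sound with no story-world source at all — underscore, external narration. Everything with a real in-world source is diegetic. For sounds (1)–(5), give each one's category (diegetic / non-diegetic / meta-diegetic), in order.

(1) is meta-diegetic: a subjective body sound — Leilani's private perception, inaudible to Jovan.
Sound (2): ambient/room sound belonging to the story's physical space, so diegetic.
(3) is diegetic: the headphones are an on-screen source.
(4) is diegetic: spoken by a character present in the story world.
(5) commentary laid over the scene from outside the fiction → non-diegetic.

meta-diegetic, diegetic, diegetic, diegetic, non-diegetic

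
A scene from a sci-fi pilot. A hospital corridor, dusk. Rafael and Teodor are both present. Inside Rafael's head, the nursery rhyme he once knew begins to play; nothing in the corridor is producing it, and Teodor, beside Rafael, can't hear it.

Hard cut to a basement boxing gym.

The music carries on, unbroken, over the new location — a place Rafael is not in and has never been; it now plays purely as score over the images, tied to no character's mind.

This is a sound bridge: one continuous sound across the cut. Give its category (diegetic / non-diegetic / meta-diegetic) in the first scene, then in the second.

Scene one: the music exists only inside Rafael's mind; Teodor can't hear it → meta-diegetic.
Scene two: it's detached from Rafael entirely and plays over unrelated images with no in-world source — conventional underscore → non-diegetic.

meta-diegetic, non-diegetic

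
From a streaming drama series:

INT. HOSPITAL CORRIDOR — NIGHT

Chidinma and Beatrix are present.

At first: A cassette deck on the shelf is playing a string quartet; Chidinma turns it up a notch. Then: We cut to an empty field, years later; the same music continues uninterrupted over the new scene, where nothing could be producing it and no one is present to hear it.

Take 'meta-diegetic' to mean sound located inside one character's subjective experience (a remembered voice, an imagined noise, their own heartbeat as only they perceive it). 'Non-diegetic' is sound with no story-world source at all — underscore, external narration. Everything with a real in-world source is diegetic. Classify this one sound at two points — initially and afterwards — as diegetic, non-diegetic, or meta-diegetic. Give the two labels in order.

diegetic, non-diegetic

Initially: a cassette deck is a real in-scene source and Chidinma reacts to it → diegetic.
Afterwards: there is no longer any in-world source and no one can hear it — it has become underscore → non-diegetic.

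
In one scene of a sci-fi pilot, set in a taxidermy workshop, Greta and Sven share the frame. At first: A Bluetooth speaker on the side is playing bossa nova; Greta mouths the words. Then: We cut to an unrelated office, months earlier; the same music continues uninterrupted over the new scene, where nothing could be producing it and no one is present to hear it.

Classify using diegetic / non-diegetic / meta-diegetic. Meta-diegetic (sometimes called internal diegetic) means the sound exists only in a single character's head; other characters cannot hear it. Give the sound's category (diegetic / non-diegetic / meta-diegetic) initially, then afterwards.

Initially: a Bluetooth speaker is a real in-scene source and Greta reacts to it → diegetic.
Afterwards: there is no longer any in-world source and no one can hear it — it has become underscore → non-diegetic.

diegetic, non-diegetic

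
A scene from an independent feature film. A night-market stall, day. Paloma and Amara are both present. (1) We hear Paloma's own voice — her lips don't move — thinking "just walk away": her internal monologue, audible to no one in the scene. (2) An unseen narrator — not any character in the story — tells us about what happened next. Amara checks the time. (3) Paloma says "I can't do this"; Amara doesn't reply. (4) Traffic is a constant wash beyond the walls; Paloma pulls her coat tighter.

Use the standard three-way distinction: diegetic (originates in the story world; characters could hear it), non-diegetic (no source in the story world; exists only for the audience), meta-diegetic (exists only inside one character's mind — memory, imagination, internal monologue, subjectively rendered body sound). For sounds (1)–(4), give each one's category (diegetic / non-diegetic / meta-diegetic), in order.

(1) is meta-diegetic: internal monologue — inside Paloma's mind, not spoken into the scene.
Sound (2): external voice-over — not a character, not heard by anyone in the scene, so non-diegetic.
(3) is diegetic: Paloma is a character speaking aloud in the scene.
(4) is diegetic: it's the actual ambient sound of the location.

meta-diegetic, non-diegetic, diegetic, diegetic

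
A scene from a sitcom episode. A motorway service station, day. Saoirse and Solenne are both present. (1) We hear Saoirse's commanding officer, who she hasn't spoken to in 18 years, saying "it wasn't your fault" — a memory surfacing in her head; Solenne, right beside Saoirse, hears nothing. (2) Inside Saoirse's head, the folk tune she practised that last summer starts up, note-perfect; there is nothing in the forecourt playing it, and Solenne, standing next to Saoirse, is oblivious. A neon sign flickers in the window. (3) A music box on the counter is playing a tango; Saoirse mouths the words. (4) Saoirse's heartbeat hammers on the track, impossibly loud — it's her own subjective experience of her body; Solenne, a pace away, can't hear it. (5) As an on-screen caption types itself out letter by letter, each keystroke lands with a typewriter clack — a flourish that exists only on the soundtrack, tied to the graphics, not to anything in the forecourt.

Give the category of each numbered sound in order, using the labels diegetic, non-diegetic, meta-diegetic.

Sound (1): a remembered line, private to Saoirse — not present in the room, not audible to Solenne, so meta-diegetic.
(2) is meta-diegetic: remembered music, private to Saoirse — Solenne is oblivious because it isn't in the room.
(3) is diegetic: a music box is a physical source in the scene and Saoirse reacts to it.
(4) is meta-diegetic: a subjective body sound — Saoirse's private perception, inaudible to Solenne.
(5) is non-diegetic: the caption isn't part of the story world, so neither is the sound tied to it.

meta-diegetic, meta-diegetic, diegetic, meta-diegetic, non-diegetic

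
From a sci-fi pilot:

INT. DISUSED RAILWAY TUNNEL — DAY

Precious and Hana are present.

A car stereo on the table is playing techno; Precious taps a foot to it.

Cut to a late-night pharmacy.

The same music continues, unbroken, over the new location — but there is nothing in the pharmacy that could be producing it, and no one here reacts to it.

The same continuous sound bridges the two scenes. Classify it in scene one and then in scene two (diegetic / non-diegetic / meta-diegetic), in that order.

diegetic, non-diegetic

Scene one: a car stereo is an on-screen source and Precious reacts to it → diegetic.
Scene two: there is no source in the pharmacy and no one hears it — it's now underscore → non-diegetic.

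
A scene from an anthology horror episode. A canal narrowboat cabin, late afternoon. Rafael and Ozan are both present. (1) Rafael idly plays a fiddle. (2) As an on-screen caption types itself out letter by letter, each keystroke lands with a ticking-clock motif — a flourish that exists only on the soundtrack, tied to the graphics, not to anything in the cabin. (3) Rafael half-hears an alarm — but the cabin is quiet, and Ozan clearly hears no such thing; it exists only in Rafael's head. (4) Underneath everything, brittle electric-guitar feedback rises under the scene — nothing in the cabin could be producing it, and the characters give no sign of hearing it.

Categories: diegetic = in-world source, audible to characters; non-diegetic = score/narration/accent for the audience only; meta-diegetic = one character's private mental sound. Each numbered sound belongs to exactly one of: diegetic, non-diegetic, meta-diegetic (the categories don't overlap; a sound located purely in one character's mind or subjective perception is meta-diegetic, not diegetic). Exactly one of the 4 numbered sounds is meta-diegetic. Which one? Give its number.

(1) is diegetic: Rafael is producing the music live, in the story world.
(2) it accompanies on-screen graphics, not anything inside the story world → non-diegetic.
(3) Rafael alone 'hears' it — an imagined sound, not present in the space → meta-diegetic.
(4) is non-diegetic: score with no on-screen or off-screen source; it exists for the audience alone.
Only (3) is meta-diegetic.

3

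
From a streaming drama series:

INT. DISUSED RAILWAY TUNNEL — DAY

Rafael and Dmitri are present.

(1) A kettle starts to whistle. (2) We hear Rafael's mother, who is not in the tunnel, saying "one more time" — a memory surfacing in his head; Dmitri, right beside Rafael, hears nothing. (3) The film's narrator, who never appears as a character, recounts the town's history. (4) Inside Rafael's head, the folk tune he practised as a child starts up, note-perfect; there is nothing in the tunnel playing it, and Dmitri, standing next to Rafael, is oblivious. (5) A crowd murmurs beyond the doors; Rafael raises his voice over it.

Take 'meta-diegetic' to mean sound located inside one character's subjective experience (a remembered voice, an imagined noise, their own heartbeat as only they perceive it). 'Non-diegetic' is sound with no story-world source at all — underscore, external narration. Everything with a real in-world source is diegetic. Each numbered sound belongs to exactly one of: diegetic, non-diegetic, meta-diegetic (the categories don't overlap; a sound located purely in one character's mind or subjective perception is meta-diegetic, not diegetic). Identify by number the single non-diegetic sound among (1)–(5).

(1) is diegetic: the sound comes from a kettle physically present in the location.
(2) is meta-diegetic: a remembered line, private to Rafael — not present in the room, not audible to Dmitri.
Sound (3): the narrator exists outside the story world, addressing only the audience, so non-diegetic.
(4) is meta-diegetic: the music is a memory playing inside Rafael's mind alone; no real-world source, Dmitri can't hear it.
(5) a crowd is part of the location's real environment → diegetic.
Only (3) is non-diegetic.

3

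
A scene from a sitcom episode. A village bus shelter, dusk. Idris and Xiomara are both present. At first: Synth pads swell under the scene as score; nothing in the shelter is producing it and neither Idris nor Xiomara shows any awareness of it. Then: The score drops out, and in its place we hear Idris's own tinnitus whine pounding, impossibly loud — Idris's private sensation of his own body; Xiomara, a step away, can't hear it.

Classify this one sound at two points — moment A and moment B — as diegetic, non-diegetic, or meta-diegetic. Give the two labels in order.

non-diegetic, meta-diegetic

Moment A: underscore with no in-world source, inaudible to the characters → non-diegetic.
Moment B: the body sound is Idris's subjective perception alone — Xiomara can't hear it → meta-diegetic.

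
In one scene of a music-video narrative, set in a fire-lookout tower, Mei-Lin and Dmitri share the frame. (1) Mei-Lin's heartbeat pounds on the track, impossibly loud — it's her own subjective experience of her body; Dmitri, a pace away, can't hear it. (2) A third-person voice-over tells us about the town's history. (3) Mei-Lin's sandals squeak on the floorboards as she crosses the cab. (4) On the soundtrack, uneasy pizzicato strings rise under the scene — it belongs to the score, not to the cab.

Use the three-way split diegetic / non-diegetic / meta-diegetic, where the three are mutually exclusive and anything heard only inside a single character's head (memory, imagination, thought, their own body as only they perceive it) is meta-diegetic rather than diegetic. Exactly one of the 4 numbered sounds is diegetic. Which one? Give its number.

(1) is meta-diegetic: point-of-audition from inside Mei-Lin's body; not a sound in the room.
(2) is non-diegetic: commentary laid over the scene from outside the fiction.
(3) is diegetic: Mei-Lin's footsteps are produced in the story world.
(4) it has no source in the story world and no character can hear it — it's underscore → non-diegetic.
Only (3) is diegetic.

3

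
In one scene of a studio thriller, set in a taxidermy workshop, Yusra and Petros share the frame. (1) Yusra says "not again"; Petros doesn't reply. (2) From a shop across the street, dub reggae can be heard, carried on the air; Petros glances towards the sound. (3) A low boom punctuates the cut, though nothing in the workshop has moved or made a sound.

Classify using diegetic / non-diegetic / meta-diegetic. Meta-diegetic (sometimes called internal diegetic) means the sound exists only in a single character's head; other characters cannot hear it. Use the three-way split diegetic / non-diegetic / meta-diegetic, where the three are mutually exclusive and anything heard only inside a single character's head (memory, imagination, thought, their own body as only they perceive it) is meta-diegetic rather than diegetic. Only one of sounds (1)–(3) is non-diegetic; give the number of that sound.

3

(1) is diegetic: on-screen dialogue — Yusra speaks and Petros is there to hear.
(2) is diegetic: it's coming from a shop across the street — a location within the story world — and Petros reacts.
(3) it's a sound-design accent with no in-world source; no one in the scene can hear it → non-diegetic.
Only (3) is non-diegetic.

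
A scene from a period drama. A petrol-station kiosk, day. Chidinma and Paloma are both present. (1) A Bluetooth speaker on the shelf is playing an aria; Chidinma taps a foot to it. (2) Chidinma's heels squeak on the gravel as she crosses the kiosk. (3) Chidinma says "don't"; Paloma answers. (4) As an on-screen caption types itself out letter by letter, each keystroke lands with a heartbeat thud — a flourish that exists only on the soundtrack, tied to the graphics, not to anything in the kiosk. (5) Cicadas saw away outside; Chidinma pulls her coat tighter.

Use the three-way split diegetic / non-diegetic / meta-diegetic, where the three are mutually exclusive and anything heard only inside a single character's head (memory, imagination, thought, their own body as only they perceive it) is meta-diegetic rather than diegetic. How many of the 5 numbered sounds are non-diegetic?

1

(1) source music from a Bluetooth speaker, which exists in the story world → diegetic.
(2) it's the physical sound of Chidinma moving in the space → diegetic.
Sound (3): on-screen dialogue — Chidinma speaks and Paloma is there to hear, so diegetic.
Sound (4): sound married to a title/caption — outside the diegesis by definition, so non-diegetic.
(5) is diegetic: ambient/room sound belonging to the story's physical space.
So 1 of the 5 is non-diegetic: (4).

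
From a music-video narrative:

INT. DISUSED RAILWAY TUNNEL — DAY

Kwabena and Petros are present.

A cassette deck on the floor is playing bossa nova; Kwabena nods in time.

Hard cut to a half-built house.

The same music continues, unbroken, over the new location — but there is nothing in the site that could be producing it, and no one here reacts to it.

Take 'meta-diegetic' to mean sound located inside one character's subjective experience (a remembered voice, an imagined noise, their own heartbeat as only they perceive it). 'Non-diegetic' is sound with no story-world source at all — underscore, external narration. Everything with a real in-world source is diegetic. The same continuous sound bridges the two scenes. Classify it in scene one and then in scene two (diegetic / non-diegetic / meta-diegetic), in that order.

diegetic, non-diegetic

Scene one: a cassette deck is an on-screen source and Kwabena reacts to it → diegetic.
Scene two: there is no source in the site and no one hears it — it's now underscore → non-diegetic.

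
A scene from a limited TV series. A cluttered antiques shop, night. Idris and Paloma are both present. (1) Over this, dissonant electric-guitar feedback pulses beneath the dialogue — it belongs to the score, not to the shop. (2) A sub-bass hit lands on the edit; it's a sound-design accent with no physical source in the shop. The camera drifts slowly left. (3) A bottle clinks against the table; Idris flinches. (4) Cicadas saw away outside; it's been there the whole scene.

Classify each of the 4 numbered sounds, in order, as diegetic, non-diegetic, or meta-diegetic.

non-diegetic, non-diegetic, diegetic, diegetic

(1) nothing in the shop produces it and the characters don't hear it — pure soundtrack → non-diegetic.
(2) an editorial stinger — it belongs to the cut, not the story world → non-diegetic.
Sound (3): the sound comes from a bottle physically present in the location, so diegetic.
Sound (4): cicadas is part of the location's real environment, so diegetic.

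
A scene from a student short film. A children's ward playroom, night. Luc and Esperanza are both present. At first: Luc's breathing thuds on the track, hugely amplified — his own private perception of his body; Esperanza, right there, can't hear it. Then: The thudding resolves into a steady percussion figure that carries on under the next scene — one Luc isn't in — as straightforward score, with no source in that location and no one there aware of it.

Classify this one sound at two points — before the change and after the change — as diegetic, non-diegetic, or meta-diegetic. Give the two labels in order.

meta-diegetic, non-diegetic

Before the change: it's Luc's subjective body sound, inaudible to Esperanza → meta-diegetic.
After the change: detached from Luc and playing as sourceless score over a scene he isn't in — for the audience only → non-diegetic.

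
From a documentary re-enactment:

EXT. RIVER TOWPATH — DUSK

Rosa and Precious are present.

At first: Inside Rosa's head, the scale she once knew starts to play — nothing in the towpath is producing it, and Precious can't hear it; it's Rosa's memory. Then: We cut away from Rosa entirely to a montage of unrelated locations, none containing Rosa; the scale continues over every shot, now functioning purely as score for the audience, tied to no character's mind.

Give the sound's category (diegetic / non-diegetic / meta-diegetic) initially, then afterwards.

Initially: the music lives inside Rosa's mind alone; Precious can't hear it → meta-diegetic.
Afterwards: once it plays over shots Rosa isn't in, detached from any character's subjectivity, it's conventional underscore → non-diegetic.

meta-diegetic, non-diegetic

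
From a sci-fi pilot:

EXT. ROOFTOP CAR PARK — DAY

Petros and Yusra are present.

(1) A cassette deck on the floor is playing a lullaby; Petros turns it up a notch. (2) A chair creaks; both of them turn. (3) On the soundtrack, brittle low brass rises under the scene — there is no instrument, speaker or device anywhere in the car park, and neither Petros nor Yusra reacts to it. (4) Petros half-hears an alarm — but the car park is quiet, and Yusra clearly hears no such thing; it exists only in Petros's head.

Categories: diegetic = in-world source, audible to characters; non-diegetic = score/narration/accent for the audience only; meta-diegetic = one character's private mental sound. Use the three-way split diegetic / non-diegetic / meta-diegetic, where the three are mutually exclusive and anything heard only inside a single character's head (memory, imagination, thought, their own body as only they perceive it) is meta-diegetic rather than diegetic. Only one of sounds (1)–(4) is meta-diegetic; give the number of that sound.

4

(1) is diegetic: source music from a cassette deck, which exists in the story world.
Sound (2): an in-world source (a chair); characters could hear it, so diegetic.
(3) it has no source in the story world and no character can hear it — it's underscore → non-diegetic.
(4) is meta-diegetic: the sound is imagined by Petros; nothing in the story world is producing it and Yusra can't hear it.
Only (4) is meta-diegetic.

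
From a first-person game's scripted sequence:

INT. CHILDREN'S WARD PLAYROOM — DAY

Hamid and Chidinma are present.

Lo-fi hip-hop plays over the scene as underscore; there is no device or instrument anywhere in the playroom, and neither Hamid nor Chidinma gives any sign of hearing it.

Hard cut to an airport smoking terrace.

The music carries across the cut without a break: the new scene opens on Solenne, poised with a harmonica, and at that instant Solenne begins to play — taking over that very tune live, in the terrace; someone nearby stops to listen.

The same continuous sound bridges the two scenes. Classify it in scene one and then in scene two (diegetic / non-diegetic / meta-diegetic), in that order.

Scene one: there's no in-world source anywhere and no character hears it — underscore for the audience only → non-diegetic.
Scene two: from the moment Solenne starts playing, the tune is being performed on a harmonica inside the story world and another character hears it → diegetic.

non-diegetic, diegetic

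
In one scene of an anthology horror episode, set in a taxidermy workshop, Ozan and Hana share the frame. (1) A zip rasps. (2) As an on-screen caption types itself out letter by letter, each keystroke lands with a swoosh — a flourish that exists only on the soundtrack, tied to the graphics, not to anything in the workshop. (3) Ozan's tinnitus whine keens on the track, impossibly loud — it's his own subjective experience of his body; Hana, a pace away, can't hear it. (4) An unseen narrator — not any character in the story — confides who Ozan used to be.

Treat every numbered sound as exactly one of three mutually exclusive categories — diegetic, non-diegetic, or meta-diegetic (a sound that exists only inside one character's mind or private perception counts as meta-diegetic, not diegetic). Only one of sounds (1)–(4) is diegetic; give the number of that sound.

(1) an in-world source (a zip); characters could hear it → diegetic.
Sound (2): it accompanies on-screen graphics, not anything inside the story world, so non-diegetic.
Sound (3): it's Ozan's internal bodily sensation rendered as sound; only Ozan 'hears' it, so meta-diegetic.
(4) is non-diegetic: the narrator exists outside the story world, addressing only the audience.
Only (1) is diegetic.

1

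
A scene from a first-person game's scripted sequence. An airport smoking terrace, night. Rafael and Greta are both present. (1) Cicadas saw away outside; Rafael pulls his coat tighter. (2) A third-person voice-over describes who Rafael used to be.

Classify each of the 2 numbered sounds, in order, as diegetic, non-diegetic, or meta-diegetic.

Sound (1): ambient/room sound belonging to the story's physical space, so diegetic.
Sound (2): external voice-over — not a character, not heard by anyone in the scene, so non-diegetic.

diegetic, non-diegetic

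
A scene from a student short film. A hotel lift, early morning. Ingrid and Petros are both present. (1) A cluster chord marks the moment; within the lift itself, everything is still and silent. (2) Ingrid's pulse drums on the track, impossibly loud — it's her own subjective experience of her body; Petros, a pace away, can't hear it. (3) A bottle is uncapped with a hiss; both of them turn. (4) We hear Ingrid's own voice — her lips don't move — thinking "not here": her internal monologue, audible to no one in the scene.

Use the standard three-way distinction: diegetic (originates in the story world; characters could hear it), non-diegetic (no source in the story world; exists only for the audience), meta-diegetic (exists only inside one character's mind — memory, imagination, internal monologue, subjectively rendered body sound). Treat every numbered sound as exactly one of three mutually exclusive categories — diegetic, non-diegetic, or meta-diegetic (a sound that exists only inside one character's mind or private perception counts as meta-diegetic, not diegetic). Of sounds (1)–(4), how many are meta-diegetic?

2

Sound (1): it's a sound-design accent with no in-world source; no one in the scene can hear it, so non-diegetic.
Sound (2): a subjective body sound — Ingrid's private perception, inaudible to Petros, so meta-diegetic.
(3) is diegetic: the sound comes from a bottle physically present in the location.
Sound (4): internal monologue — inside Ingrid's mind, not spoken into the scene, so meta-diegetic.
So 2 of the 4 are meta-diegetic: (2), (4).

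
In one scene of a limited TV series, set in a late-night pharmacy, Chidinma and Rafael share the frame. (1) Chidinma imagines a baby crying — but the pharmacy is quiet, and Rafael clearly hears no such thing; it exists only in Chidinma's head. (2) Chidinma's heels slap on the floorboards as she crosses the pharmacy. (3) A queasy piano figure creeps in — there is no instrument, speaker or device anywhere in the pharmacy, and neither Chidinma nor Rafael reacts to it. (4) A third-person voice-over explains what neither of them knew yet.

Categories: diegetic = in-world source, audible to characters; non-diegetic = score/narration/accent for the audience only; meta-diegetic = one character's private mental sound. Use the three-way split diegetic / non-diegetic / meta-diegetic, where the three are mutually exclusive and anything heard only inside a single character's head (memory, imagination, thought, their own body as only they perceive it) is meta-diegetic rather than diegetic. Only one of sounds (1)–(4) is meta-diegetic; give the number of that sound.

(1) is meta-diegetic: Chidinma alone 'hears' it — an imagined sound, not present in the space.
(2) a character's body making contact with the set — an in-world sound → diegetic.
(3) score with no on-screen or off-screen source; it exists for the audience alone → non-diegetic.
Sound (4): the narrator exists outside the story world, addressing only the audience, so non-diegetic.
Only (1) is meta-diegetic.

1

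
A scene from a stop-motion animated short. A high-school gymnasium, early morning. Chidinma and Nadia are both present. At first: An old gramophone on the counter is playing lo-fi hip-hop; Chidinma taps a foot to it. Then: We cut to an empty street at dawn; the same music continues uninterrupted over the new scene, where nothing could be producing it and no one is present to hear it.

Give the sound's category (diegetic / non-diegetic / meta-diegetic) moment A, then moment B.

Moment A: an old gramophone is a real in-scene source and Chidinma reacts to it → diegetic.
Moment B: there is no longer any in-world source and no one can hear it — it has become underscore → non-diegetic.

diegetic, non-diegetic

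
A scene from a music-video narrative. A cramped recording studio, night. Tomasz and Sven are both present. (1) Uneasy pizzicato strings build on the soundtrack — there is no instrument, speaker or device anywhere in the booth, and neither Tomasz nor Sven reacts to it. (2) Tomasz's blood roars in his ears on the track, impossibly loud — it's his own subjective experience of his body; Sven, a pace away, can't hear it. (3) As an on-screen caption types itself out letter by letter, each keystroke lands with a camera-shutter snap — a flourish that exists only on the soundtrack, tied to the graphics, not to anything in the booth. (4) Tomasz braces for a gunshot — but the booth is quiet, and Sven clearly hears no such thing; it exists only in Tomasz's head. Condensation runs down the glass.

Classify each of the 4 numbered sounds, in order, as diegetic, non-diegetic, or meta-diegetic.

(1) is non-diegetic: it has no source in the story world and no character can hear it — it's underscore.
(2) is meta-diegetic: it's Tomasz's internal bodily sensation rendered as sound; only Tomasz 'hears' it.
(3) sound married to a title/caption — outside the diegesis by definition → non-diegetic.
(4) is meta-diegetic: subjective to Tomasz: the booth is silent and Sven hears nothing.

non-diegetic, meta-diegetic, non-diegetic, meta-diegetic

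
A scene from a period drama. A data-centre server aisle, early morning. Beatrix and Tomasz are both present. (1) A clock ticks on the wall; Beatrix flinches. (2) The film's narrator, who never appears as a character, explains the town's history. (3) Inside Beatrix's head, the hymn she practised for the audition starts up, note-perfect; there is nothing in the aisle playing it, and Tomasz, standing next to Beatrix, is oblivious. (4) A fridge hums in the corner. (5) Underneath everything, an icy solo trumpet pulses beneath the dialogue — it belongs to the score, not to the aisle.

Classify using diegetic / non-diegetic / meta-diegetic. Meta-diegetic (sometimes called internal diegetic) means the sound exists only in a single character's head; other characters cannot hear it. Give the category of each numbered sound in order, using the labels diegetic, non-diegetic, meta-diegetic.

(1) the sound comes from a clock physically present in the location → diegetic.
Sound (2): commentary laid over the scene from outside the fiction, so non-diegetic.
(3) the music is a memory playing inside Beatrix's mind alone; no real-world source, Tomasz can't hear it → meta-diegetic.
Sound (4): a fridge is part of the location's real environment, so diegetic.
(5) nothing in the aisle produces it and the characters don't hear it — pure soundtrack → non-diegetic.

diegetic, non-diegetic, meta-diegetic, diegetic, non-diegetic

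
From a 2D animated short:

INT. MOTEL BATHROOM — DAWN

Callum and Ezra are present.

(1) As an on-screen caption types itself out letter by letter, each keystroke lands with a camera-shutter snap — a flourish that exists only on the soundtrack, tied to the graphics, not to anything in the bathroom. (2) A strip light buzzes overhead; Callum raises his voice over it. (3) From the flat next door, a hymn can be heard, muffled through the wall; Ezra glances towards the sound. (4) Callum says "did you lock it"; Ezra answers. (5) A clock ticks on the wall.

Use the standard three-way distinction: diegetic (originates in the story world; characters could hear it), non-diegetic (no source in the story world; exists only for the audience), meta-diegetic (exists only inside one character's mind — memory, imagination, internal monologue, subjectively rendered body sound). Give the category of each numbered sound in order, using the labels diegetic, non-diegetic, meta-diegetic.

non-diegetic, diegetic, diegetic, diegetic, diegetic

Sound (1): it accompanies on-screen graphics, not anything inside the story world, so non-diegetic.
(2) is diegetic: it's the actual ambient sound of the location.
(3) the music has an off-screen but real-world source and a character hears it → diegetic.
Sound (4): spoken by a character present in the story world, so diegetic.
Sound (5): a clock is a real object/event in the scene's world, so diegetic.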